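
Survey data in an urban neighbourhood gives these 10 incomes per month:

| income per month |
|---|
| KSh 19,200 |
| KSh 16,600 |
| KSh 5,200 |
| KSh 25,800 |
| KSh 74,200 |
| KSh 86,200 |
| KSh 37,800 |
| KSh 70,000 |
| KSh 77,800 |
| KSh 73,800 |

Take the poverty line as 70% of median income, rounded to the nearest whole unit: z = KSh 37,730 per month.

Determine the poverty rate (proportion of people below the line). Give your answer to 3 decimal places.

4 of the 10 people have income below KSh 37,730.
H = 4/10 = 0.400.

0.400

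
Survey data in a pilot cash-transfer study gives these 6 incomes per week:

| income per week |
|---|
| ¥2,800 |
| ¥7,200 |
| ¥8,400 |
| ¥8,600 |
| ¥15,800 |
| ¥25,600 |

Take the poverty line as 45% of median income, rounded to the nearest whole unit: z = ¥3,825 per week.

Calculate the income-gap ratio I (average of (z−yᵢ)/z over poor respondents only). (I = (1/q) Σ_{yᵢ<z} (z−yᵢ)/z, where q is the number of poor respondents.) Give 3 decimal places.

0.268

Poor units: ¥2,800 (q = 1 of N = 6).
Relative gaps: 0.2680; sum = 0.267974.
I averages over the q = 1 poor units only: 0.267974 / 1 = 0.268.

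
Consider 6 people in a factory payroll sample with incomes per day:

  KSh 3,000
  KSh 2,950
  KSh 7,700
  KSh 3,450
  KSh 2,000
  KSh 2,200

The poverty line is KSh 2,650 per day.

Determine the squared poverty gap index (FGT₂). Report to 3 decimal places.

Poor units: KSh 2,000, KSh 2,200 (q = 2 of N = 6).
Normalized shortfalls: (2650−2000)/2650 = 0.2453; (2650−2200)/2650 = 0.1698.
Squared: 0.0602; 0.0288.
Sum = 0.089000; P₂ = 0.089000 / 6 = 0.015.

0.015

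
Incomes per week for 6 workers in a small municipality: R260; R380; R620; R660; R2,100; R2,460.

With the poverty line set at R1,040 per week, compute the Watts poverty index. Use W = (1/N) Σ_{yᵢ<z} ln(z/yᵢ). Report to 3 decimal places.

Incomes under z: R260, R380, R620, R660 (q = 4 of N = 6).
Log shortfalls: ln(1040/260) = 1.3863; ln(1040/380) = 1.0068; ln(1040/620) = 0.5173; ln(1040/660) = 0.4547.
W = 3.365092 / 6 = 0.561.

0.561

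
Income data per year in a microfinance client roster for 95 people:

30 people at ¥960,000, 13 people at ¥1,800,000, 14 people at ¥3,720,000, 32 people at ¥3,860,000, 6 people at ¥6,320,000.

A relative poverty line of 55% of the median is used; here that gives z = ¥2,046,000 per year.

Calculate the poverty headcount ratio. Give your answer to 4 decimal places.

0.4526

43 of the 95 people have income below ¥2,046,000.
H = 43/95 = 0.4526.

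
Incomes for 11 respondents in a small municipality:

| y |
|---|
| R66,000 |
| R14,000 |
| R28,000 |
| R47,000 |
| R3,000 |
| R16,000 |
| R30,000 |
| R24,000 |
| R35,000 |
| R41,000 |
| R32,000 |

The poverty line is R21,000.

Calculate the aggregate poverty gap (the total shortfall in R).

R30,000

Below the line: R3,000, R14,000, R16,000 (q = 3 of N = 11).
Individual gaps: 21000−3000 = 18000; 21000−14000 = 7000; 21000−16000 = 5000.
Aggregate gap = R30,000.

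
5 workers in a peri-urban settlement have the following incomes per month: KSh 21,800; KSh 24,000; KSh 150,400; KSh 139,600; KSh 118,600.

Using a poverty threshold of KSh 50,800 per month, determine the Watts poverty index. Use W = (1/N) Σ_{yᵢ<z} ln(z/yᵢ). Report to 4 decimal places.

0.3192

Below the line: KSh 21,800, KSh 24,000 (q = 2 of N = 5).
ln(z/y) terms: ln(50800/21800) = 0.8460; ln(50800/24000) = 0.7498.
W = 1.595829 / 5 = 0.3192.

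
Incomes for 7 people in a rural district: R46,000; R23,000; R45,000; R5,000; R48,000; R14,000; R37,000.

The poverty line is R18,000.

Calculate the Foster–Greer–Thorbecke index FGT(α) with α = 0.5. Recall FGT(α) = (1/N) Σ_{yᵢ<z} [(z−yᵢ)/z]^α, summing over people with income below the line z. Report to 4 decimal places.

0.1887

Poor units: R5,000, R14,000 (q = 2 of N = 7).
Relative gaps: (18000−5000)/18000 = 0.7222; (18000−14000)/18000 = 0.2222.
Raised to α = 0.5: 0.84984; 0.47140.
Sum = 1.321241; FGT(0.5) = 1.321241 / 7 = 0.1887.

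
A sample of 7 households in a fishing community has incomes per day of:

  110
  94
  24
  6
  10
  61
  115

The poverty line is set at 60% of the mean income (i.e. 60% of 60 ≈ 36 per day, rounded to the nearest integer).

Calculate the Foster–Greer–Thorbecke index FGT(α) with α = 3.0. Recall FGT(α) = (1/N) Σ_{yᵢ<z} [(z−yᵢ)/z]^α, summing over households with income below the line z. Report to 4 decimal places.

Poor units: 6, 10, 24 (q = 3 of N = 7).
Gap ratios (z−y)/z: (36−6)/36 = 0.8333; (36−10)/36 = 0.7222; (36−24)/36 = 0.3333.
Raised to α = 3.0: 0.57870; 0.37671; 0.03704.
Sum = 0.992455; FGT(3.0) = 0.992455 / 7 = 0.1418.

0.1418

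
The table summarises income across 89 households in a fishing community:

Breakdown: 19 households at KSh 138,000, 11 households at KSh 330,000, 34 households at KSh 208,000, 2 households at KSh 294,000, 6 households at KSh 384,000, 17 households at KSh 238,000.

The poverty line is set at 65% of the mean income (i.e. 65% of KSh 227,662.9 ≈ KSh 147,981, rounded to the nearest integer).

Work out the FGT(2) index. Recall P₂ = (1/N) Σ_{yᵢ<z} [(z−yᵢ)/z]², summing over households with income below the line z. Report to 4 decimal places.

Below the line: 19×KSh 138,000 (q = 19 of N = 89).
Relative gaps: (147981−138000)/147981 = 0.0674 (×19).
Squared: 0.0045 (×19).
Sum = 0.086435; P₂ = 0.086435 / 89 = 0.0010.

0.0010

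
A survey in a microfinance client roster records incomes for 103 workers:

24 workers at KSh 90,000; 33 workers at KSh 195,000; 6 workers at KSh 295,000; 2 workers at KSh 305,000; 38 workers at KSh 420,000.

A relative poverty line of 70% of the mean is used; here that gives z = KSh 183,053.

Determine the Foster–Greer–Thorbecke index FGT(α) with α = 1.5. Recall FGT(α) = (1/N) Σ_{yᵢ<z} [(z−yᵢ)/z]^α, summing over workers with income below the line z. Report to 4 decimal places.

0.0845

Below z: 24×KSh 90,000 (q = 24 of N = 103).
Normalized shortfalls: (183053−90000)/183053 = 0.5083 (×24).
Raised to α = 1.5: 0.36244 (×24).
Sum = 8.698443; FGT(1.5) = 8.698443 / 103 = 0.0845.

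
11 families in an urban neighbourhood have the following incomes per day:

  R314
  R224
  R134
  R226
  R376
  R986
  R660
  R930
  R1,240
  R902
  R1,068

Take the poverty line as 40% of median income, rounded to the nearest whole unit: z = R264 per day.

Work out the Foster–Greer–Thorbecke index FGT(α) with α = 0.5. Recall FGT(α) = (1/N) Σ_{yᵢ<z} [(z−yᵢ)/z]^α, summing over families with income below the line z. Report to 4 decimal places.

Below z: R134, R224, R226 (q = 3 of N = 11).
Shortfall ratios: (264−134)/264 = 0.4924; (264−224)/264 = 0.1515; (264−226)/264 = 0.1439.
Raised to α = 0.5: 0.70173; 0.38925; 0.37939.
Sum = 1.470372; FGT(0.5) = 1.470372 / 11 = 0.1337.

0.1337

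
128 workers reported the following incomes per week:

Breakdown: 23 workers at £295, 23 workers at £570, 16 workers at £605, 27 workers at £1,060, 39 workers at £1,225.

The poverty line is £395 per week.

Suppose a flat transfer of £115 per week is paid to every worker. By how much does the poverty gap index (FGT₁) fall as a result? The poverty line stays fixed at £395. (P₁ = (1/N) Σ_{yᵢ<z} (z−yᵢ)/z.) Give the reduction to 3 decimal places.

0.045

Before: below the line — 23×£295; poverty gap index (FGT₁) = 0.04549.
After the £115 transfer: below the line — none; poverty gap index (FGT₁) = 0.00000.
Reduction = 0.04549 − 0.00000 = 0.045.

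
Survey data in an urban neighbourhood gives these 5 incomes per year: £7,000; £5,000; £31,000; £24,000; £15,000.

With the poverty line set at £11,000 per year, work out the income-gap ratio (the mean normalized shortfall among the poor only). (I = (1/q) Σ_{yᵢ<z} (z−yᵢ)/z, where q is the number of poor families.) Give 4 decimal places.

0.4545

Below the line: £5,000, £7,000 (q = 2 of N = 5).
Shortfall ratios (z−y)/z: 0.5455, 0.3636; sum = 0.909091.
The income-gap ratio divides by q (the poor only): 0.909091 / 2 = 0.4545.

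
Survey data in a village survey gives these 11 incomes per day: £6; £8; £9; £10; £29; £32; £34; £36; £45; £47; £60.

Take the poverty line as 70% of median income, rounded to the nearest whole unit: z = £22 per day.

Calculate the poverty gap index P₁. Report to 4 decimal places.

0.2273

Incomes under z: £6, £8, £9, £10 (q = 4 of N = 11).
Gap ratios (z−y)/z: (22−6)/22 = 0.7273; (22−8)/22 = 0.6364; (22−9)/22 = 0.5909; (22−10)/22 = 0.5455.
Sum of shortfalls = 2.500000; P₁ averages over all N: 2.500000 / 11 = 0.2273.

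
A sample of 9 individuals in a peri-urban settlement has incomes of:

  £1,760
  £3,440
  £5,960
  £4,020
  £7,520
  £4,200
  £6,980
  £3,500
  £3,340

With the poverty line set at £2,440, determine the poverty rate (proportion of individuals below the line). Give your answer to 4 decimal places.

1 of the 9 individuals have income below £2,440.
H = 1/9 = 0.1111.

0.1111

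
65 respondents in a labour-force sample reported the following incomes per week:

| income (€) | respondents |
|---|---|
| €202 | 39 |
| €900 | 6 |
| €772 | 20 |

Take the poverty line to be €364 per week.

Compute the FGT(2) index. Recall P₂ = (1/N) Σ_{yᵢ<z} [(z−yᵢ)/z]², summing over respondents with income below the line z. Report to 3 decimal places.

0.119

Below z: 39×€202 (q = 39 of N = 65).
Normalized shortfalls: (364−202)/364 = 0.4451 (×39).
Squared: 0.1981 (×39).
Sum = 7.724882; P₂ = 7.724882 / 65 = 0.119.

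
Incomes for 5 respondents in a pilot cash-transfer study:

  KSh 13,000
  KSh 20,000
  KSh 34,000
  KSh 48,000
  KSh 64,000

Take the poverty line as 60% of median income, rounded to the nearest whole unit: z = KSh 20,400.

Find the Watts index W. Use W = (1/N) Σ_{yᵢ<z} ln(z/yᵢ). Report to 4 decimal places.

0.0941

Below z: KSh 13,000, KSh 20,000 (q = 2 of N = 5).
Log shortfalls: ln(20400/13000) = 0.4506; ln(20400/20000) = 0.0198.
W = 0.470388 / 5 = 0.0941.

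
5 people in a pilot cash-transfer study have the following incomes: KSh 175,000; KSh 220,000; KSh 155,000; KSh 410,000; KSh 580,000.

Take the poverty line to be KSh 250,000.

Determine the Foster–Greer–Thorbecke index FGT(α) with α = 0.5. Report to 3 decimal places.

Below z: KSh 155,000, KSh 175,000, KSh 220,000 (q = 3 of N = 5).
Gap ratios (z−y)/z: (250000−155000)/250000 = 0.3800; (250000−175000)/250000 = 0.3000; (250000−220000)/250000 = 0.1200.
Raised to α = 0.5: 0.61644; 0.54772; 0.34641.
Sum = 1.510574; FGT(0.5) = 1.510574 / 5 = 0.302.

0.302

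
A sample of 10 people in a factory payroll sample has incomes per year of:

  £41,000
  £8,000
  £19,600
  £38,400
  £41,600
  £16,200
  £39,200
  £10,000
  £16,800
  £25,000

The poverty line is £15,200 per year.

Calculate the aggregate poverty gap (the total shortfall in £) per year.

Below the line: £8,000, £10,000 (q = 2 of N = 10).
Individual gaps: 15200−8000 = 7200; 15200−10000 = 5200.
Aggregate gap = £12,400.

£12,400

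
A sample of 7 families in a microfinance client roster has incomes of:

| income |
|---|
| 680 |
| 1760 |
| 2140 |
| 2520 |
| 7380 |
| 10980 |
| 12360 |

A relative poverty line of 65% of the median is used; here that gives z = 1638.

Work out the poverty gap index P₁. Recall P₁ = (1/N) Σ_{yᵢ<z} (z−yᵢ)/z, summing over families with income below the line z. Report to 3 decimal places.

0.084

Incomes under z: 680 (q = 1 of N = 7).
Gap ratios (z−y)/z: (1638−680)/1638 = 0.5849.
Σ = 0.584860. Dividing by the full population N = 7 gives P₁ = 0.084.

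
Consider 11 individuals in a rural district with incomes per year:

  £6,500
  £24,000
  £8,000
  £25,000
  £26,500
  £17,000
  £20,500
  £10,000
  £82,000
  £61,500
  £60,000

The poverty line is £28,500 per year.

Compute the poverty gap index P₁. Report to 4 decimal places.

0.2887

Poor units: £6,500, £8,000, £10,000, £17,000, £20,500, £24,000, £25,000, £26,500 (q = 8 of N = 11).
Normalized shortfalls: (28500−6500)/28500 = 0.7719; (28500−8000)/28500 = 0.7193; (28500−10000)/28500 = 0.6491; (28500−17000)/28500 = 0.4035; (28500−20500)/28500 = 0.2807; (28500−24000)/28500 = 0.1579; (28500−25000)/28500 = 0.1228; (28500−26500)/28500 = 0.0702.
Σ = 3.175439. Dividing by the full population N = 11 gives P₁ = 0.2887.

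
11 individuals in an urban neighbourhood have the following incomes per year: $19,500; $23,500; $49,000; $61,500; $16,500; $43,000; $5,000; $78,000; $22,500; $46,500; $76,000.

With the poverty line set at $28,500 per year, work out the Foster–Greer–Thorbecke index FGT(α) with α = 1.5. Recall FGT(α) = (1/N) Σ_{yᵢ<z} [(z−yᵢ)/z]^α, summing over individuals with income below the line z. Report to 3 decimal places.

Below z: $5,000, $16,500, $19,500, $22,500, $23,500 (q = 5 of N = 11).
Normalized shortfalls: (28500−5000)/28500 = 0.8246; (28500−16500)/28500 = 0.4211; (28500−19500)/28500 = 0.3158; (28500−22500)/28500 = 0.2105; (28500−23500)/28500 = 0.1754.
Raised to α = 1.5: 0.74875; 0.27322; 0.17746; 0.09660; 0.07348.
Sum = 1.369499; FGT(1.5) = 1.369499 / 11 = 0.124.

0.124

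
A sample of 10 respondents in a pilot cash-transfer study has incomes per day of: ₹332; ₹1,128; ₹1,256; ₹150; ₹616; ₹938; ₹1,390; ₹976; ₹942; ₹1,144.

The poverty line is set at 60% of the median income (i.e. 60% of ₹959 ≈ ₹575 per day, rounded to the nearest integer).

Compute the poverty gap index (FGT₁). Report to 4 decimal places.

0.1162

Below z: ₹150, ₹332 (q = 2 of N = 10).
Shortfall ratios: (575−150)/575 = 0.7391; (575−332)/575 = 0.4226.
Sum of shortfalls = 1.161739; P₁ averages over all N: 1.161739 / 10 = 0.1162.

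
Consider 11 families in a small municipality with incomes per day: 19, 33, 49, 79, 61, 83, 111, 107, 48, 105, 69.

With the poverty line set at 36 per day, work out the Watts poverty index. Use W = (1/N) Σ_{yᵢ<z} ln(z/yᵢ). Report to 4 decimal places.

Incomes under z: 19, 33 (q = 2 of N = 11).
ln(z/y) terms: ln(36/19) = 0.6391; ln(36/33) = 0.0870.
W = 0.726091 / 11 = 0.0660.

0.0660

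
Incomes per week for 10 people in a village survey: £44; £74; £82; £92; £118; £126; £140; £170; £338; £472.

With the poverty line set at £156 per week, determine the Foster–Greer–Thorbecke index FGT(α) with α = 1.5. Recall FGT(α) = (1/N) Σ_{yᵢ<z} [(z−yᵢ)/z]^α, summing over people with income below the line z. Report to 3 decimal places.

0.182

Incomes under z: £44, £74, £82, £92, £118, £126, £140 (q = 7 of N = 10).
Shortfall ratios: (156−44)/156 = 0.7179; (156−74)/156 = 0.5256; (156−82)/156 = 0.4744; (156−92)/156 = 0.4103; (156−118)/156 = 0.2436; (156−126)/156 = 0.1923; (156−140)/156 = 0.1026.
Raised to α = 1.5: 0.60833; 0.38110; 0.32671; 0.26277; 0.12022; 0.08433; 0.03285.
Sum = 1.816312; FGT(1.5) = 1.816312 / 10 = 0.182.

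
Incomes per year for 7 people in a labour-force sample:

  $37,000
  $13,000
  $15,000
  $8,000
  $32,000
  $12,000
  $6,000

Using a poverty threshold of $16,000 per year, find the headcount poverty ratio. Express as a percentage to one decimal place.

5 of the 7 people have income below $16,000.
H = 5/7 = 71.4%.

71.4%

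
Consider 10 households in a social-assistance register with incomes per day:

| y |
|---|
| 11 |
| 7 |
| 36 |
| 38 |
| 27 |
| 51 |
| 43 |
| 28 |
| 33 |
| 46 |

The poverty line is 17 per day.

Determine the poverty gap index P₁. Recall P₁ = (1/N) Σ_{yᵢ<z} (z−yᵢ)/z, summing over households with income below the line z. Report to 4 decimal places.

0.0941

Below z: 7, 11 (q = 2 of N = 10).
Gap ratios (z−y)/z: (17−7)/17 = 0.5882; (17−11)/17 = 0.3529.
Σ = 0.941176. Dividing by the full population N = 10 gives P₁ = 0.0941.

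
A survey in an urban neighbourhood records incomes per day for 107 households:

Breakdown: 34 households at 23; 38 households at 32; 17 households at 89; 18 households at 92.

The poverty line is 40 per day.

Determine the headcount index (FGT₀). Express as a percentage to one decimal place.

72 of the 107 households have income below 40.
H = 72/107 = 67.3%.

67.3%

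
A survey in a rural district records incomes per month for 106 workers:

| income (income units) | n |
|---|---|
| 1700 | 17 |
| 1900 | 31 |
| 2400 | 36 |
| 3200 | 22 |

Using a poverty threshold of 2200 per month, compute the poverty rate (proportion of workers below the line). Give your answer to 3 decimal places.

48 of the 106 workers have income below 2200.
H = 48/106 = 0.453.

0.453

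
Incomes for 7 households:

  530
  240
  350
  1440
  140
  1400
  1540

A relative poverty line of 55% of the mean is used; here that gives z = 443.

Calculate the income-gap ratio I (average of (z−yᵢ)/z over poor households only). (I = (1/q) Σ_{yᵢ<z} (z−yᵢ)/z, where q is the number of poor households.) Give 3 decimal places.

0.451

Incomes under z: 140, 240, 350 (q = 3 of N = 7).
Relative gaps: 0.6840, 0.4582, 0.2099; sum = 1.352144.
I averages over the q = 3 poor units only: 1.352144 / 3 = 0.451.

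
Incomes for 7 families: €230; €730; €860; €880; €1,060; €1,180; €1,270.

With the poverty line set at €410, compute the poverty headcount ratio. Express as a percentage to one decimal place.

14.3%

1 of the 7 families have income below €410.
H = 1/7 = 14.3%.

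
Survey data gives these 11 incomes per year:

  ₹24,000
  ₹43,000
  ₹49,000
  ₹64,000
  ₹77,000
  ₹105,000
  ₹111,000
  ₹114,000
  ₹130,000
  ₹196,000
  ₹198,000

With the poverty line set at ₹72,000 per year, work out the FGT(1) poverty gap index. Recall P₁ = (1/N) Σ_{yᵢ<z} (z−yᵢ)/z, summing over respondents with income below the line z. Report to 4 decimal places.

0.1364

Incomes under z: ₹24,000, ₹43,000, ₹49,000, ₹64,000 (q = 4 of N = 11).
Shortfall ratios: (72000−24000)/72000 = 0.6667; (72000−43000)/72000 = 0.4028; (72000−49000)/72000 = 0.3194; (72000−64000)/72000 = 0.1111.
Sum of shortfalls = 1.500000; P₁ averages over all N: 1.500000 / 11 = 0.1364.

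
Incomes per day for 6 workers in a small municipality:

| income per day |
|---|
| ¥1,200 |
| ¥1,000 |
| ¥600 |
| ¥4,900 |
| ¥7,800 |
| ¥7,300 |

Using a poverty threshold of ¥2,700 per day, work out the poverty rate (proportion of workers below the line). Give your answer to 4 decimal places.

0.5000

3 of the 6 workers have income below ¥2,700.
H = 3/6 = 0.5000.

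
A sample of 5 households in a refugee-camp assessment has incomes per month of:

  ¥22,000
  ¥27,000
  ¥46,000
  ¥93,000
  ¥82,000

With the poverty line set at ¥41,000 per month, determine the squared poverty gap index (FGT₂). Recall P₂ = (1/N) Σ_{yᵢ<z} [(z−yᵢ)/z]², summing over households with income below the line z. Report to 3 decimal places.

Below the line: ¥22,000, ¥27,000 (q = 2 of N = 5).
Shortfall ratios: (41000−22000)/41000 = 0.4634; (41000−27000)/41000 = 0.3415.
Squared: 0.2148; 0.1166.
Sum = 0.331350; P₂ = 0.331350 / 5 = 0.066.

0.066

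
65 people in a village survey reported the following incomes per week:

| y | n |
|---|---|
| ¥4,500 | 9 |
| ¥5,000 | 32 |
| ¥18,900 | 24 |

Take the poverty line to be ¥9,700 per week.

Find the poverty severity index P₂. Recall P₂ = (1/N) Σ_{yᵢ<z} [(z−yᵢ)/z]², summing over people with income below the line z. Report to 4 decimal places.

Below z: 9×¥4,500, 32×¥5,000 (q = 41 of N = 65).
Gap ratios (z−y)/z: (9700−4500)/9700 = 0.5361 (×9); (9700−5000)/9700 = 0.4845 (×32).
Squared: 0.2874 (×9); 0.2348 (×32).
Sum = 10.099267; P₂ = 10.099267 / 65 = 0.1554.

0.1554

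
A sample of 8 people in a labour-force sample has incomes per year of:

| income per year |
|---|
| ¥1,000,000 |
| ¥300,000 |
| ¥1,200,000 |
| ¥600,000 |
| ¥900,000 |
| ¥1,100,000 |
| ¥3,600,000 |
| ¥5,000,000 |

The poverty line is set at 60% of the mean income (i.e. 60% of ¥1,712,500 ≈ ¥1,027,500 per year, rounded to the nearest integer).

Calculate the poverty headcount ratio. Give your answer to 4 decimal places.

4 of the 8 people have income below ¥1,027,500.
H = 4/8 = 0.5000.

0.5000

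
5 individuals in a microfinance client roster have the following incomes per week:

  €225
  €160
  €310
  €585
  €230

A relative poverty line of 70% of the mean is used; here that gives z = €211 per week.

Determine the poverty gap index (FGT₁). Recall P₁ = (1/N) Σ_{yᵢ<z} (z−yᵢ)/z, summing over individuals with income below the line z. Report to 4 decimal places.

Incomes under z: €160 (q = 1 of N = 5).
Shortfall ratios: (211−160)/211 = 0.2417.
Σ = 0.241706. Dividing by the full population N = 5 gives P₁ = 0.0483.

0.0483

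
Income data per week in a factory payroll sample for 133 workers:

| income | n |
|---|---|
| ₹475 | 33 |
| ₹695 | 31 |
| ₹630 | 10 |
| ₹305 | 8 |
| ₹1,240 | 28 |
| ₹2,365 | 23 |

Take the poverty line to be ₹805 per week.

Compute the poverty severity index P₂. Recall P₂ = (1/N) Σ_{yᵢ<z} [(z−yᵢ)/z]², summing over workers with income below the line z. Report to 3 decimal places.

Poor units: 8×₹305, 33×₹475, 10×₹630, 31×₹695 (q = 82 of N = 133).
Gap ratios (z−y)/z: (805−305)/805 = 0.6211 (×8); (805−475)/805 = 0.4099 (×33); (805−630)/805 = 0.2174 (×10); (805−695)/805 = 0.1366 (×31).
Squared: 0.3858 (×8); 0.1680 (×33); 0.0473 (×10); 0.0187 (×31).
Sum = 9.683346; P₂ = 9.683346 / 133 = 0.073.

0.073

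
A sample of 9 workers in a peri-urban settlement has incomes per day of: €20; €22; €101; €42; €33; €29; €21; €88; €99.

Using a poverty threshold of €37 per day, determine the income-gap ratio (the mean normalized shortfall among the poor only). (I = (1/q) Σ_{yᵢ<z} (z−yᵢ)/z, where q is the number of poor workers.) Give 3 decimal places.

Incomes under z: €20, €21, €22, €29, €33 (q = 5 of N = 9).
Relative gaps: 0.4595, 0.4324, 0.4054, 0.2162, 0.1081; sum = 1.621622.
I averages over the q = 5 poor units only: 1.621622 / 5 = 0.324.

0.324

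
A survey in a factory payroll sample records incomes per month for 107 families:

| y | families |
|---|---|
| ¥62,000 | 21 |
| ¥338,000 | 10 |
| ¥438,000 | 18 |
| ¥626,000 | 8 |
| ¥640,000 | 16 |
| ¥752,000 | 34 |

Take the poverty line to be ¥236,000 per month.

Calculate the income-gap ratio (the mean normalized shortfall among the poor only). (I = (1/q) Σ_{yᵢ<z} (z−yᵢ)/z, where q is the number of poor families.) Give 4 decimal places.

0.7373

Poor units: 21×¥62,000 (q = 21 of N = 107).
Shortfall ratios (z−y)/z: 0.7373 (×21); sum = 15.483051.
The income-gap ratio divides by q (the poor only): 15.483051 / 21 = 0.7373.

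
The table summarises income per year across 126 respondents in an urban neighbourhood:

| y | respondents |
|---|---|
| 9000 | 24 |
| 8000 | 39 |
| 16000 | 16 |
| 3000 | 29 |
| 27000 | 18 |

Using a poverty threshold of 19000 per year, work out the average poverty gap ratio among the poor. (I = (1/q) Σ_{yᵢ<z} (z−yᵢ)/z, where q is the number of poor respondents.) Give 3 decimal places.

0.576

Incomes under z: 29×3000, 39×8000, 24×9000, 16×16000 (q = 108 of N = 126).
Relative gaps: 0.8421 (×29), 0.5789 (×39), 0.5263 (×24), 0.1579 (×16); sum = 62.157895.
I averages over the q = 108 poor units only: 62.157895 / 108 = 0.576.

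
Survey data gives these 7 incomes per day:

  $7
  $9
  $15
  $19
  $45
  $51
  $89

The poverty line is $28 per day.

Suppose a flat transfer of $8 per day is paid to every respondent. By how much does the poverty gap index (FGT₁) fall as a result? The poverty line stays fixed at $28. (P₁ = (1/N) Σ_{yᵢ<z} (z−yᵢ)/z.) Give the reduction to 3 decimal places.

Before: below the line — $7, $9, $15, $19; poverty gap index (FGT₁) = 0.31633.
After the $8 transfer: below the line — $15, $17, $23, $27; poverty gap index (FGT₁) = 0.15306.
Reduction = 0.31633 − 0.15306 = 0.163.

0.163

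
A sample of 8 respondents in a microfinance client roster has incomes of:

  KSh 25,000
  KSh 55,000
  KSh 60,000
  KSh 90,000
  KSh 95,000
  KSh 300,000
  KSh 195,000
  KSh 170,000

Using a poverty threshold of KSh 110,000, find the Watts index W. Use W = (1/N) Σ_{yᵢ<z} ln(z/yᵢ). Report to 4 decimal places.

Poor units: KSh 25,000, KSh 55,000, KSh 60,000, KSh 90,000, KSh 95,000 (q = 5 of N = 8).
ln(z/y) terms: ln(110000/25000) = 1.4816; ln(110000/55000) = 0.6931; ln(110000/60000) = 0.6061; ln(110000/90000) = 0.2007; ln(110000/95000) = 0.1466.
W = 3.128162 / 8 = 0.3910.

0.3910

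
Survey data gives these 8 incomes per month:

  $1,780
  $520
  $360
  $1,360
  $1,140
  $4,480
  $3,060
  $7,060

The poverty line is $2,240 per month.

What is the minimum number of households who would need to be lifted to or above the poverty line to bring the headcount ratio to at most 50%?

Currently q = 5 of N = 8 are below the line (H = 0.625).
A headcount ratio of at most 50% allows at most ⌊0.50 × 8⌋ = 4 poor households.
So at least 5 − 4 = 1 must be lifted.

1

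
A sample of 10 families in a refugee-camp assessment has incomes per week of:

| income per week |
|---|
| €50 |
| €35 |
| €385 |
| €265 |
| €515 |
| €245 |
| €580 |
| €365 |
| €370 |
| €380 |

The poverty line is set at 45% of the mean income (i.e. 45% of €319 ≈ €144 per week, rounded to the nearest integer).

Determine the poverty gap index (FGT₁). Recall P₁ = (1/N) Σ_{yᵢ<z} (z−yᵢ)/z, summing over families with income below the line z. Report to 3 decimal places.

Poor units: €35, €50 (q = 2 of N = 10).
Relative gaps: (144−35)/144 = 0.7569; (144−50)/144 = 0.6528.
Sum of shortfalls = 1.409722; P₁ averages over all N: 1.409722 / 10 = 0.141.

0.141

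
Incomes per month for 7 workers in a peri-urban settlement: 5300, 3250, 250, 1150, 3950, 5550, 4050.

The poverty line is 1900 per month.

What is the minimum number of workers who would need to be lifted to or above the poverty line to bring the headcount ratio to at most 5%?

2

2 of the 7 workers are poor, so H = 2/7 = 0.286.
A headcount ratio of at most 5% allows at most ⌊0.05 × 7⌋ = 0 poor workers.
So at least 2 − 0 = 2 must be lifted.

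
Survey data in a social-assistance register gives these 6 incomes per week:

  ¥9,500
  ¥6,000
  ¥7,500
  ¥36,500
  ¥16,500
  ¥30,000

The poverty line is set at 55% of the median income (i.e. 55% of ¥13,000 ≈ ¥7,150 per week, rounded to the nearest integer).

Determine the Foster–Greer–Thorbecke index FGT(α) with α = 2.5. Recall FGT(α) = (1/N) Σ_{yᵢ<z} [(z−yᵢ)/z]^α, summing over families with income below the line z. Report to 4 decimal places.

0.0017

Below z: ¥6,000 (q = 1 of N = 6).
Gap ratios (z−y)/z: (7150−6000)/7150 = 0.1608.
Raised to α = 2.5: 0.01037.
Sum = 0.010375; FGT(2.5) = 0.010375 / 6 = 0.0017.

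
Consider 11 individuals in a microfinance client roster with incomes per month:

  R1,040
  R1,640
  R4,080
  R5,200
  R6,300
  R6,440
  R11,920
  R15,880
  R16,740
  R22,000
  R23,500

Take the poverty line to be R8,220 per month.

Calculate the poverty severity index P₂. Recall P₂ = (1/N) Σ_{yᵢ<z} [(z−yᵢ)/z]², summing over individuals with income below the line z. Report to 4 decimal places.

Below z: R1,040, R1,640, R4,080, R5,200, R6,300, R6,440 (q = 6 of N = 11).
Normalized shortfalls: (8220−1040)/8220 = 0.8735; (8220−1640)/8220 = 0.8005; (8220−4080)/8220 = 0.5036; (8220−5200)/8220 = 0.3674; (8220−6300)/8220 = 0.2336; (8220−6440)/8220 = 0.2165.
Squared: 0.7630; 0.6408; 0.2537; 0.1350; 0.0546; 0.0469.
Sum = 1.893838; P₂ = 1.893838 / 11 = 0.1722.

0.1722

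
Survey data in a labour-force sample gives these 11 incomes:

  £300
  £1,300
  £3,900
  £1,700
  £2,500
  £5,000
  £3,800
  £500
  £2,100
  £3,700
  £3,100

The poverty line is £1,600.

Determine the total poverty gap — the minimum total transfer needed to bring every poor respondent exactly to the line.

Incomes under z: £300, £500, £1,300 (q = 3 of N = 11).
Individual gaps: 1600−300 = 1300; 1600−500 = 1100; 1600−1300 = 300.
Aggregate gap = £2,700.

£2,700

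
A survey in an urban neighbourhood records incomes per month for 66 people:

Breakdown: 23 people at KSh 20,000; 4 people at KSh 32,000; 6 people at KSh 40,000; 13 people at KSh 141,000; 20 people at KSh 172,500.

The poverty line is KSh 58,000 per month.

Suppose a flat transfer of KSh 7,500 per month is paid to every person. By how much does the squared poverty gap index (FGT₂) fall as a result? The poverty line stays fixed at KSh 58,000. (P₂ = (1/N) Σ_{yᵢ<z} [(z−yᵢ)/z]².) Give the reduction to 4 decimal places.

Before: below the line — 23×KSh 20,000, 4×KSh 32,000, 6×KSh 40,000; squared poverty gap index (FGT₂) = 0.170522.
After the KSh 7,500 transfer: below the line — 23×KSh 27,500, 4×KSh 39,500, 6×KSh 47,500; squared poverty gap index (FGT₂) = 0.105512.
Reduction = 0.170522 − 0.105512 = 0.0650.

0.0650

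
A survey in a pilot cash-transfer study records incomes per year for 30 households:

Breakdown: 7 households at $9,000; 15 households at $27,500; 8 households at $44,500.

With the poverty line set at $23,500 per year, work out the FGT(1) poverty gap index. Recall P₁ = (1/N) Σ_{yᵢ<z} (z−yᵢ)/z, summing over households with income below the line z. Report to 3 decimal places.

0.144

Poor units: 7×$9,000 (q = 7 of N = 30).
Relative gaps: (23500−9000)/23500 = 0.6170 (×7).
Σ = 4.319149. Dividing by the full population N = 30 gives P₁ = 0.144.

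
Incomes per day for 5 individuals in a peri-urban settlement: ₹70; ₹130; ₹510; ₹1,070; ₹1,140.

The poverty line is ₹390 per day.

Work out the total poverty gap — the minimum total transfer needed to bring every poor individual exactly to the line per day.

₹580

Below z: ₹70, ₹130 (q = 2 of N = 5).
Individual gaps: 390−70 = 320; 390−130 = 260.
Aggregate gap = ₹580.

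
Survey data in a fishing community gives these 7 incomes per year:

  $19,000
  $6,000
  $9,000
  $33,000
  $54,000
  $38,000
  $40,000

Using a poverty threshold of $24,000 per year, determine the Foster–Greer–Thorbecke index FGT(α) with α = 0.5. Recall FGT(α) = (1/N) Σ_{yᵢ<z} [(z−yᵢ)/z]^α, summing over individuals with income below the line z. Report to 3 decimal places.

0.302

Below the line: $6,000, $9,000, $19,000 (q = 3 of N = 7).
Normalized shortfalls: (24000−6000)/24000 = 0.7500; (24000−9000)/24000 = 0.6250; (24000−19000)/24000 = 0.2083.
Raised to α = 0.5: 0.86603; 0.79057; 0.45644.
Sum = 2.113030; FGT(0.5) = 2.113030 / 7 = 0.302.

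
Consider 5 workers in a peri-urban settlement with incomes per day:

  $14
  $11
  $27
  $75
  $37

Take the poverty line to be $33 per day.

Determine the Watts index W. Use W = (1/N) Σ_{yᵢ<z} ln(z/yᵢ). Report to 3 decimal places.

0.431

Below the line: $11, $14, $27 (q = 3 of N = 5).
ln(z/y) terms: ln(33/11) = 1.0986; ln(33/14) = 0.8575; ln(33/27) = 0.2007.
W = 2.156733 / 5 = 0.431.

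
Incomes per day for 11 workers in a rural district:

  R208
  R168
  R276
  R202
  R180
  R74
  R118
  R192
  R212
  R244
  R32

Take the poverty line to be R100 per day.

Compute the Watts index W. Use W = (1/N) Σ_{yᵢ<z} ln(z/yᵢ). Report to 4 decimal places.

Poor units: R32, R74 (q = 2 of N = 11).
Log shortfalls: ln(100/32) = 1.1394; ln(100/74) = 0.3011.
W = 1.440539 / 11 = 0.1310.

0.1310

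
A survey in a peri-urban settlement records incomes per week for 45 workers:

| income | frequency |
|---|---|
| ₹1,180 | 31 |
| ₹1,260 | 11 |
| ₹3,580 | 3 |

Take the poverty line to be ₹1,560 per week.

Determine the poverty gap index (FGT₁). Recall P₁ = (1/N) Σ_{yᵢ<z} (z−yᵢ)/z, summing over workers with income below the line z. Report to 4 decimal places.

0.2148

Incomes under z: 31×₹1,180, 11×₹1,260 (q = 42 of N = 45).
Gap ratios (z−y)/z: (1560−1180)/1560 = 0.2436 (×31); (1560−1260)/1560 = 0.1923 (×11).
Σ = 9.666667. Dividing by the full population N = 45 gives P₁ = 0.2148.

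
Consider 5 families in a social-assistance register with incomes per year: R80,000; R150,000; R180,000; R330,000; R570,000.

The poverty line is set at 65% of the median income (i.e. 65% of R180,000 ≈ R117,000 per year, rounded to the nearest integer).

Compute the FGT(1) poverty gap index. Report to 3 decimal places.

0.063

Below the line: R80,000 (q = 1 of N = 5).
Normalized shortfalls: (117000−80000)/117000 = 0.3162.
Sum of shortfalls = 0.316239; P₁ averages over all N: 0.316239 / 5 = 0.063.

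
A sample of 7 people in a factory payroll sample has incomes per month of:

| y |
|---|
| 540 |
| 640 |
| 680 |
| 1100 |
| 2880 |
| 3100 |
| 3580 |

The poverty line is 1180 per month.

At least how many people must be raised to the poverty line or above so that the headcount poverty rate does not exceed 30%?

2

Currently q = 4 of N = 7 are below the line (H = 0.571).
A headcount ratio of at most 30% allows at most ⌊0.30 × 7⌋ = 2 poor people.
So at least 4 − 2 = 2 must be lifted.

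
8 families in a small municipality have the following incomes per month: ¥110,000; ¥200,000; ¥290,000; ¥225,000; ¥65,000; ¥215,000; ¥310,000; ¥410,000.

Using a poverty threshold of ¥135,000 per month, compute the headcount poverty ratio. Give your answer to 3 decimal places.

2 of the 8 families have income below ¥135,000.
H = 2/8 = 0.250.

0.250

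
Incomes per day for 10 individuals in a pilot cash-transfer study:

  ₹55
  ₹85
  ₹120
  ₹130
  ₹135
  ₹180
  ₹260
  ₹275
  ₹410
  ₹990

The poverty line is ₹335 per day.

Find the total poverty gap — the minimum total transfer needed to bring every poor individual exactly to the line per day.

₹1,440

Poor units: ₹55, ₹85, ₹120, ₹130, ₹135, ₹180, ₹260, ₹275 (q = 8 of N = 10).
Individual gaps: 335−55 = 280; 335−85 = 250; 335−120 = 215; 335−130 = 205; 335−135 = 200; 335−180 = 155; 335−260 = 75; 335−275 = 60.
Aggregate gap = ₹1,440.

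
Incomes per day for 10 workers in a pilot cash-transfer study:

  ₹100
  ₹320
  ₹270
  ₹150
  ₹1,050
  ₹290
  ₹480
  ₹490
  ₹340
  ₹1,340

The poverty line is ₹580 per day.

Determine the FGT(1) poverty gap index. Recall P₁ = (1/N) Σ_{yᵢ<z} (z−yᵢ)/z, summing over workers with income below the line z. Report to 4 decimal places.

Poor units: ₹100, ₹150, ₹270, ₹290, ₹320, ₹340, ₹480, ₹490 (q = 8 of N = 10).
Relative gaps: (580−100)/580 = 0.8276; (580−150)/580 = 0.7414; (580−270)/580 = 0.5345; (580−290)/580 = 0.5000; (580−320)/580 = 0.4483; (580−340)/580 = 0.4138; (580−480)/580 = 0.1724; (580−490)/580 = 0.1552.
Sum of shortfalls = 3.793103; P₁ averages over all N: 3.793103 / 10 = 0.3793.

0.3793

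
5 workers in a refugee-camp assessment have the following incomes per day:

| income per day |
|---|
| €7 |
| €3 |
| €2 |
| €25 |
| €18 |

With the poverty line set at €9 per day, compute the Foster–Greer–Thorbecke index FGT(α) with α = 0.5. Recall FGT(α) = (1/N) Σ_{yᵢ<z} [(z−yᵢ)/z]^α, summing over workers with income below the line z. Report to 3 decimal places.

0.434

Incomes under z: €2, €3, €7 (q = 3 of N = 5).
Normalized shortfalls: (9−2)/9 = 0.7778; (9−3)/9 = 0.6667; (9−7)/9 = 0.2222.
Raised to α = 0.5: 0.88192; 0.81650; 0.47140.
Sum = 2.169818; FGT(0.5) = 2.169818 / 5 = 0.434.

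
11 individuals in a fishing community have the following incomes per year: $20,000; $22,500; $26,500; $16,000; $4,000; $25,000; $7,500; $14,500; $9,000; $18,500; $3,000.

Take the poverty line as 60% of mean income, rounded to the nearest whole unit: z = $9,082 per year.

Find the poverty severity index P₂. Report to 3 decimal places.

0.072

Below z: $3,000, $4,000, $7,500, $9,000 (q = 4 of N = 11).
Shortfall ratios: (9082−3000)/9082 = 0.6697; (9082−4000)/9082 = 0.5596; (9082−7500)/9082 = 0.1742; (9082−9000)/9082 = 0.0090.
Squared: 0.4485; 0.3131; 0.0303; 0.0001.
Sum = 0.792007; P₂ = 0.792007 / 11 = 0.072.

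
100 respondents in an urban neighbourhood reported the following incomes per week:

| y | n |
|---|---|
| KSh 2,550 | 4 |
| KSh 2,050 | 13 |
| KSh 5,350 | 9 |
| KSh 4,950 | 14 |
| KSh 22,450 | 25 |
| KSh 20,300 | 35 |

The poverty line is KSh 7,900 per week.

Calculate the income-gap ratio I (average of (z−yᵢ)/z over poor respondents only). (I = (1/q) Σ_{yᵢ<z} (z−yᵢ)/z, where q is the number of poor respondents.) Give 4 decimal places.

0.5117

Below the line: 13×KSh 2,050, 4×KSh 2,550, 14×KSh 4,950, 9×KSh 5,350 (q = 40 of N = 100).
Relative gaps: 0.7405 (×13), 0.6772 (×4), 0.3734 (×14), 0.3228 (×9); sum = 20.468354.
The income-gap ratio divides by q (the poor only): 20.468354 / 40 = 0.5117.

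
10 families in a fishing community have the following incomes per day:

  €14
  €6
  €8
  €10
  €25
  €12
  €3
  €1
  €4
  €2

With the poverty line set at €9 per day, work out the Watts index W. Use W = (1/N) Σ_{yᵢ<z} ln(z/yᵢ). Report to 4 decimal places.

0.6134

Incomes under z: €1, €2, €3, €4, €6, €8 (q = 6 of N = 10).
Log gaps: ln(9/1) = 2.1972; ln(9/2) = 1.5041; ln(9/3) = 1.0986; ln(9/4) = 0.8109; ln(9/6) = 0.4055; ln(9/8) = 0.1178.
W = 6.134093 / 10 = 0.6134.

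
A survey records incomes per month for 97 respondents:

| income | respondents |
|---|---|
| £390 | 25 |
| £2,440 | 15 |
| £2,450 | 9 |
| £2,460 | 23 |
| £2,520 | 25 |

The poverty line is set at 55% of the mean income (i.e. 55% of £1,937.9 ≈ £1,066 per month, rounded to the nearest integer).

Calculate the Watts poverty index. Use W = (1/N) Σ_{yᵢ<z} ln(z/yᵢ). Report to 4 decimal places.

0.2592

Incomes under z: 25×£390 (q = 25 of N = 97).
Log gaps: ln(1066/390) = 1.0055 (×25).
W = 25.138047 / 97 = 0.2592.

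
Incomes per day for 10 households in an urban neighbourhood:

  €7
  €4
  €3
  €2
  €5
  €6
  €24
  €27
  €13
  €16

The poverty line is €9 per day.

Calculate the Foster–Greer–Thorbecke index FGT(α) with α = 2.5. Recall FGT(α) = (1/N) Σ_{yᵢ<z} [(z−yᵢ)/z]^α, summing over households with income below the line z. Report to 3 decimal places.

0.135

Poor units: €2, €3, €4, €5, €6, €7 (q = 6 of N = 10).
Shortfall ratios: (9−2)/9 = 0.7778; (9−3)/9 = 0.6667; (9−4)/9 = 0.5556; (9−5)/9 = 0.4444; (9−6)/9 = 0.3333; (9−7)/9 = 0.2222.
Raised to α = 2.5: 0.53351; 0.36289; 0.23005; 0.13169; 0.06415; 0.02328.
Sum = 1.345557; FGT(2.5) = 1.345557 / 10 = 0.135.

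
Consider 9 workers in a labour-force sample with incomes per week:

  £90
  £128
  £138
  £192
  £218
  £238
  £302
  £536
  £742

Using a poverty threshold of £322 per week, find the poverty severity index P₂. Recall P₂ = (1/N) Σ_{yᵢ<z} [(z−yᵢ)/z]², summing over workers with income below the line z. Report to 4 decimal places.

0.1720

Below z: £90, £128, £138, £192, £218, £238, £302 (q = 7 of N = 9).
Normalized shortfalls: (322−90)/322 = 0.7205; (322−128)/322 = 0.6025; (322−138)/322 = 0.5714; (322−192)/322 = 0.4037; (322−218)/322 = 0.3230; (322−238)/322 = 0.2609; (322−302)/322 = 0.0621.
Squared: 0.5191; 0.3630; 0.3265; 0.1630; 0.1043; 0.0681; 0.0039.
Sum = 1.547857; P₂ = 1.547857 / 9 = 0.1720.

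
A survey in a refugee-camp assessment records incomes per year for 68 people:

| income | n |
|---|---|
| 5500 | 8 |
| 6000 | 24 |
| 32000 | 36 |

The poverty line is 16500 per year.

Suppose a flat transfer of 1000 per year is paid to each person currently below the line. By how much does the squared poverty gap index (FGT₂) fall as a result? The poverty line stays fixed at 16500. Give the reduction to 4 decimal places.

0.0350

Before: below the line — 8×5500, 24×6000; squared poverty gap index (FGT₂) = 0.195214.
After the 1000 transfer: below the line — 8×6500, 24×7000; squared poverty gap index (FGT₂) = 0.160212.
Reduction = 0.195214 − 0.160212 = 0.0350.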